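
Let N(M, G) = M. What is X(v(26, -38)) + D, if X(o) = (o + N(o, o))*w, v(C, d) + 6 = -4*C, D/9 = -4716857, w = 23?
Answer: -42456773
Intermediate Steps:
D = -42451713 (D = 9*(-4716857) = -42451713)
v(C, d) = -6 - 4*C
X(o) = 46*o (X(o) = (o + o)*23 = (2*o)*23 = 46*o)
X(v(26, -38)) + D = 46*(-6 - 4*26) - 42451713 = 46*(-6 - 104) - 42451713 = 46*(-110) - 42451713 = -5060 - 42451713 = -42456773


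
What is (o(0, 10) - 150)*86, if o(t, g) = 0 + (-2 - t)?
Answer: -13072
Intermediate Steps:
o(t, g) = -2 - t
(o(0, 10) - 150)*86 = ((-2 - 1*0) - 150)*86 = ((-2 + 0) - 150)*86 = (-2 - 150)*86 = -152*86 = -13072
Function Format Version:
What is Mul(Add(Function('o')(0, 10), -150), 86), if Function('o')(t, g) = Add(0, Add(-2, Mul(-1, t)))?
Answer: -13072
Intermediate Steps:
Function('o')(t, g) = Add(-2, Mul(-1, t))
Mul(Add(Function('o')(0, 10), -150), 86) = Mul(Add(Add(-2, Mul(-1, 0)), -150), 86) = Mul(Add(Add(-2, 0), -150), 86) = Mul(Add(-2, -150), 86) = Mul(-152, 86) = -13072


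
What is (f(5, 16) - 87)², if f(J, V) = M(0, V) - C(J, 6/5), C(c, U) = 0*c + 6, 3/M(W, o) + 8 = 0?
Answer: 558009/64 ≈ 8718.9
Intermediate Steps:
M(W, o) = -3/8 (M(W, o) = 3/(-8 + 0) = 3/(-8) = 3*(-⅛) = -3/8)
C(c, U) = 6 (C(c, U) = 0 + 6 = 6)
f(J, V) = -51/8 (f(J, V) = -3/8 - 1*6 = -3/8 - 6 = -51/8)
(f(5, 16) - 87)² = (-51/8 - 87)² = (-747/8)² = 558009/64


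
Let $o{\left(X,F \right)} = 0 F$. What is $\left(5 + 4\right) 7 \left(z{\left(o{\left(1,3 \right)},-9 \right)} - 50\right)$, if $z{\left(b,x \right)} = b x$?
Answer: $-3150$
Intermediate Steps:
$o{\left(X,F \right)} = 0$
$\left(5 + 4\right) 7 \left(z{\left(o{\left(1,3 \right)},-9 \right)} - 50\right) = \left(5 + 4\right) 7 \left(0 \left(-9\right) - 50\right) = 9 \cdot 7 \left(0 - 50\right) = 63 \left(-50\right) = -3150$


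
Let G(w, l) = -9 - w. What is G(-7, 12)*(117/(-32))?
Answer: 117/16 ≈ 7.3125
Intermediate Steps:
G(w, l) = -9 - w
G(-7, 12)*(117/(-32)) = (-9 - 1*(-7))*(117/(-32)) = (-9 + 7)*(117*(-1/32)) = -2*(-117/32) = 117/16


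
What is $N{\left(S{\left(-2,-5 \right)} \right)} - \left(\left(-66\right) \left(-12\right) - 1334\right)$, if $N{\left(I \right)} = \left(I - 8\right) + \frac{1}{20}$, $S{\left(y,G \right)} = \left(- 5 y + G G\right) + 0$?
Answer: $\frac{11381}{20} \approx 569.05$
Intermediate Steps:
$S{\left(y,G \right)} = G^{2} - 5 y$ ($S{\left(y,G \right)} = \left(- 5 y + G^{2}\right) + 0 = \left(G^{2} - 5 y\right) + 0 = G^{2} - 5 y$)
$N{\left(I \right)} = - \frac{159}{20} + I$ ($N{\left(I \right)} = \left(-8 + I\right) + \frac{1}{20} = - \frac{159}{20} + I$)
$N{\left(S{\left(-2,-5 \right)} \right)} - \left(\left(-66\right) \left(-12\right) - 1334\right) = \left(- \frac{159}{20} - \left(-10 - \left(-5\right)^{2}\right)\right) - \left(\left(-66\right) \left(-12\right) - 1334\right) = \left(- \frac{159}{20} + \left(25 + 10\right)\right) - \left(792 - 1334\right) = \left(- \frac{159}{20} + 35\right) - -542 = \frac{541}{20} + 542 = \frac{11381}{20}$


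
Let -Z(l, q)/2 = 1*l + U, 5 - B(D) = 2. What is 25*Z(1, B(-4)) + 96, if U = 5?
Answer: -204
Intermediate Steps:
B(D) = 3 (B(D) = 5 - 1*2 = 5 - 2 = 3)
Z(l, q) = -10 - 2*l (Z(l, q) = -2*(1*l + 5) = -2*(l + 5) = -2*(5 + l) = -10 - 2*l)
25*Z(1, B(-4)) + 96 = 25*(-10 - 2*1) + 96 = 25*(-10 - 2) + 96 = 25*(-12) + 96 = -300 + 96 = -204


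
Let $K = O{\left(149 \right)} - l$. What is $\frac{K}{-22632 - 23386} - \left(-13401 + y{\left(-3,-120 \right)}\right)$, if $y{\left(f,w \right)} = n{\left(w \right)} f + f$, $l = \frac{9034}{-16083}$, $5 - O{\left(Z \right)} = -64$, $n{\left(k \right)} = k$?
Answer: $\frac{1379137290425}{105729642} \approx 13044.0$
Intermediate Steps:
$O{\left(Z \right)} = 69$ ($O{\left(Z \right)} = 5 - -64 = 5 + 64 = 69$)
$l = - \frac{9034}{16083}$ ($l = 9034 \left(- \frac{1}{16083}\right) = - \frac{9034}{16083} \approx -0.56171$)
$y{\left(f,w \right)} = f + f w$ ($y{\left(f,w \right)} = w f + f = f w + f = f + f w$)
$K = \frac{1118761}{16083}$ ($K = 69 - - \frac{9034}{16083} = 69 + \frac{9034}{16083} = \frac{1118761}{16083} \approx 69.562$)
$\frac{K}{-22632 - 23386} - \left(-13401 + y{\left(-3,-120 \right)}\right) = \frac{1118761}{16083 \left(-22632 - 23386\right)} - \left(-13401 - 3 \left(1 - 120\right)\right) = \frac{1118761}{16083 \left(-22632 - 23386\right)} - \left(-13401 - -357\right) = \frac{1118761}{16083 \left(-46018\right)} - \left(-13401 + 357\right) = \frac{1118761}{16083} \left(- \frac{1}{46018}\right) - -13044 = - \frac{159823}{105729642} + 13044 = \frac{1379137290425}{105729642}$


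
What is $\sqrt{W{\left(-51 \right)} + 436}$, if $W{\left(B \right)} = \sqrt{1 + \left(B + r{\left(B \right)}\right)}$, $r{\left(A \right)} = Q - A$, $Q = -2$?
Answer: $\sqrt{436 + i} \approx 20.881 + 0.0239 i$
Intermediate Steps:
$r{\left(A \right)} = -2 - A$
$W{\left(B \right)} = i$ ($W{\left(B \right)} = \sqrt{1 + \left(B - \left(2 + B\right)\right)} = \sqrt{1 - 2} = \sqrt{-1} = i$)
$\sqrt{W{\left(-51 \right)} + 436} = \sqrt{i + 436} = \sqrt{436 + i}$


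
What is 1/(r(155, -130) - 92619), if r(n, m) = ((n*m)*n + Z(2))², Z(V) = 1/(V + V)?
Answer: 16/156075022532097 ≈ 1.0251e-13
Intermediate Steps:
Z(V) = 1/(2*V)
r(n, m) = (¼ + m*n²)² (r(n, m) = ((n*m)*n + (½)/2)² = ((m*n)*n + (½)*(½))² = (m*n² + ¼)² = (¼ + m*n²)²)
1/(r(155, -130) - 92619) = 1/((1 + 4*(-130)*155²)²/16 - 92619) = 1/((1 + 4*(-130)*24025)²/16 - 92619) = 1/((1 - 12493000)²/16 - 92619) = 1/((1/16)*(-12492999)² - 92619) = 1/((1/16)*156075024014001 - 92619) = 1/(156075024014001/16 - 92619) = 1/(156075022532097/16) = 16/156075022532097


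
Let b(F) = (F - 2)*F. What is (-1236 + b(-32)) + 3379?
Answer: 3231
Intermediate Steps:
b(F) = F*(-2 + F) (b(F) = (-2 + F)*F = F*(-2 + F))
(-1236 + b(-32)) + 3379 = (-1236 - 32*(-2 - 32)) + 3379 = (-1236 - 32*(-34)) + 3379 = (-1236 + 1088) + 3379 = -148 + 3379 = 3231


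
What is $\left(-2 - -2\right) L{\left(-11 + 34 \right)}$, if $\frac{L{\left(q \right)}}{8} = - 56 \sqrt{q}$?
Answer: $0$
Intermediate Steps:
$L{\left(q \right)} = - 448 \sqrt{q}$ ($L{\left(q \right)} = 8 \left(- 56 \sqrt{q}\right) = - 448 \sqrt{q}$)
$\left(-2 - -2\right) L{\left(-11 + 34 \right)} = \left(-2 - -2\right) \left(- 448 \sqrt{-11 + 34}\right) = \left(-2 + 2\right) \left(- 448 \sqrt{23}\right) = 0 \left(- 448 \sqrt{23}\right) = 0$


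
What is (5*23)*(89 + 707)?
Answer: 91540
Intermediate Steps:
(5*23)*(89 + 707) = 115*796 = 91540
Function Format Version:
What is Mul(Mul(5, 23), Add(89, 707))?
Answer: 91540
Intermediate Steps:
Mul(Mul(5, 23), Add(89, 707)) = Mul(115, 796) = 91540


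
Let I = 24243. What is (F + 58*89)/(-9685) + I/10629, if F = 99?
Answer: 59624762/34313955 ≈ 1.7376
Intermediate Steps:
(F + 58*89)/(-9685) + I/10629 = (99 + 58*89)/(-9685) + 24243/10629 = (99 + 5162)*(-1/9685) + 24243*(1/10629) = 5261*(-1/9685) + 8081/3543 = -5261/9685 + 8081/3543 = 59624762/34313955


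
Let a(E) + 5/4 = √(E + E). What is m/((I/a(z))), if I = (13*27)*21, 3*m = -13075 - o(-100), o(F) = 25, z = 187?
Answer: 16375/22113 - 13100*√374/22113 ≈ -10.716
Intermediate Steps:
a(E) = -5/4 + √2*√E (a(E) = -5/4 + √(E + E) = -5/4 + √(2*E) = -5/4 + √2*√E)
m = -13100/3 (m = (-13075 - 1*25)/3 = (-13075 - 25)/3 = (⅓)*(-13100) = -13100/3 ≈ -4366.7)
I = 7371 (I = 351*21 = 7371)
m/((I/a(z))) = -(-16375/22113 + 13100*√374/22113) = -13100*(-5/29484 + √374/7371)/3 = 16375/22113 - 13100*√374/22113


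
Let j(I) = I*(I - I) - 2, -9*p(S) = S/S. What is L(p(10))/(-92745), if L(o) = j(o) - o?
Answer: 17/834705 ≈ 2.0366e-5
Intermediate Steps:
p(S) = -⅑ (p(S) = -S/(9*S) = -⅑*1 = -⅑)
j(I) = -2 (j(I) = I*0 - 2 = 0 - 2 = -2)
L(o) = -2 - o
L(p(10))/(-92745) = (-2 - 1*(-⅑))/(-92745) = (-2 + ⅑)*(-1/92745) = -17/9*(-1/92745) = 17/834705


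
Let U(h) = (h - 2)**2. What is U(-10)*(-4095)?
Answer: -589680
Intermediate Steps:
U(h) = (-2 + h)**2
U(-10)*(-4095) = (-2 - 10)**2*(-4095) = (-12)**2*(-4095) = 144*(-4095) = -589680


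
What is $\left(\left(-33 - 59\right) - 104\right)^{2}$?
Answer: $38416$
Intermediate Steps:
$\left(\left(-33 - 59\right) - 104\right)^{2} = \left(-92 - 104\right)^{2} = \left(-196\right)^{2} = 38416$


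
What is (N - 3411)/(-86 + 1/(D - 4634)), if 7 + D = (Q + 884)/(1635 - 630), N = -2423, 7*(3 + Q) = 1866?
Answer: 190429939268/2807167607 ≈ 67.837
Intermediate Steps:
Q = 1845/7 (Q = -3 + (⅐)*1866 = -3 + 1866/7 = 1845/7 ≈ 263.57)
D = -41212/7035 (D = -7 + (1845/7 + 884)/(1635 - 630) = -7 + (8033/7)/1005 = -7 + (8033/7)*(1/1005) = -7 + 8033/7035 = -41212/7035 ≈ -5.8581)
(N - 3411)/(-86 + 1/(D - 4634)) = (-2423 - 3411)/(-86 + 1/(-41212/7035 - 4634)) = -5834/(-86 + 1/(-32641402/7035)) = -5834/(-86 - 7035/32641402) = -5834/(-2807167607/32641402) = -5834*(-32641402/2807167607) = 190429939268/2807167607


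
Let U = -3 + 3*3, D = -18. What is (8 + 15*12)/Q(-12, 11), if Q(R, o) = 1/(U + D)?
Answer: -2256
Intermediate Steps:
U = 6 (U = -3 + 9 = 6)
Q(R, o) = -1/12 (Q(R, o) = 1/(6 - 18) = 1/(-12) = -1/12)
(8 + 15*12)/Q(-12, 11) = (8 + 15*12)/(-1/12) = (8 + 180)*(-12) = 188*(-12) = -2256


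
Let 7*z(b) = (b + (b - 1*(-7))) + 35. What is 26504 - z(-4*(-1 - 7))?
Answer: 185422/7 ≈ 26489.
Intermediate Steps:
z(b) = 6 + 2*b/7 (z(b) = ((b + (b - 1*(-7))) + 35)/7 = ((b + (b + 7)) + 35)/7 = ((b + (7 + b)) + 35)/7 = ((7 + 2*b) + 35)/7 = (42 + 2*b)/7 = 6 + 2*b/7)
26504 - z(-4*(-1 - 7)) = 26504 - (6 + 2*(-4*(-1 - 7))/7) = 26504 - (6 + 2*(-4*(-8))/7) = 26504 - (6 + (2/7)*32) = 26504 - (6 + 64/7) = 26504 - 1*106/7 = 26504 - 106/7 = 185422/7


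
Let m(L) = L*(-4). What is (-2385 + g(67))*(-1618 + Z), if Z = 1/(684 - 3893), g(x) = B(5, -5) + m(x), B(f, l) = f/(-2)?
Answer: 27575577693/6418 ≈ 4.2966e+6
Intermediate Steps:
B(f, l) = -f/2 (B(f, l) = f*(-½) = -f/2)
m(L) = -4*L
g(x) = -5/2 - 4*x (g(x) = -½*5 - 4*x = -5/2 - 4*x)
Z = -1/3209 (Z = 1/(-3209) = -1/3209 ≈ -0.00031162)
(-2385 + g(67))*(-1618 + Z) = (-2385 + (-5/2 - 4*67))*(-1618 - 1/3209) = (-2385 + (-5/2 - 268))*(-5192163/3209) = (-2385 - 541/2)*(-5192163/3209) = -5311/2*(-5192163/3209) = 27575577693/6418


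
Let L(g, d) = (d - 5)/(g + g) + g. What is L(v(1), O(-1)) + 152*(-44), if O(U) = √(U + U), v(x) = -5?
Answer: -13385/2 - I*√2/10 ≈ -6692.5 - 0.14142*I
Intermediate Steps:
O(U) = √2*√U (O(U) = √(2*U) = √2*√U)
L(g, d) = g + (-5 + d)/(2*g) (L(g, d) = (-5 + d)/((2*g)) + g = (-5 + d)*(1/(2*g)) + g = (-5 + d)/(2*g) + g = g + (-5 + d)/(2*g))
L(v(1), O(-1)) + 152*(-44) = (½)*(-5 + √2*√(-1) + 2*(-5)²)/(-5) + 152*(-44) = (½)*(-⅕)*(-5 + √2*I + 2*25) - 6688 = (½)*(-⅕)*(-5 + I*√2 + 50) - 6688 = (½)*(-⅕)*(45 + I*√2) - 6688 = (-9/2 - I*√2/10) - 6688 = -13385/2 - I*√2/10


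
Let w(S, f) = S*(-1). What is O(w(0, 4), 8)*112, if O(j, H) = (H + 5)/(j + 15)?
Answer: 1456/15 ≈ 97.067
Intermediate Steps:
w(S, f) = -S
O(j, H) = (5 + H)/(15 + j)
O(w(0, 4), 8)*112 = ((5 + 8)/(15 - 1*0))*112 = (13/(15 + 0))*112 = (13/15)*112 = 1456/15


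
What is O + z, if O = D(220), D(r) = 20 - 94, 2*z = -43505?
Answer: -43653/2 ≈ -21827.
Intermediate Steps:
z = -43505/2 (z = (½)*(-43505) = -43505/2 ≈ -21753.)
D(r) = -74
O = -74
O + z = -74 - 43505/2 = -43653/2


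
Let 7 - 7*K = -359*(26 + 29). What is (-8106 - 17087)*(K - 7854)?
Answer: 126778374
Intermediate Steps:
K = 19752/7 (K = 1 - (-359)*(26 + 29)/7 = 1 - (-359)*55/7 = 1 - ⅐*(-19745) = 1 + 19745/7 = 19752/7 ≈ 2821.7)
(-8106 - 17087)*(K - 7854) = (-8106 - 17087)*(19752/7 - 7854) = -25193*(-35226/7) = 126778374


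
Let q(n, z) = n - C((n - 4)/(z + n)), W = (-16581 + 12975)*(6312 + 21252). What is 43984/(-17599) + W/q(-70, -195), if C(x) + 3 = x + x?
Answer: 463554809247688/315074897 ≈ 1.4713e+6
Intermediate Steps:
W = -99395784 (W = -3606*27564 = -99395784)
C(x) = -3 + 2*x (C(x) = -3 + (x + x) = -3 + 2*x)
q(n, z) = 3 + n - 2*(-4 + n)/(n + z) (q(n, z) = n - (-3 + 2*((n - 4)/(z + n))) = n - (-3 + 2*((-4 + n)/(n + z))) = n - (-3 + 2*(-4 + n)/(n + z)) = n + (3 - 2*(-4 + n)/(n + z)) = 3 + n - 2*(-4 + n)/(n + z))
43984/(-17599) + W/q(-70, -195) = 43984/(-17599) - 99395784*(-70 - 195)/(8 - 2*(-70) + (3 - 70)*(-70 - 195)) = 43984*(-1/17599) - 99395784*(-265/(8 + 140 - 67*(-265))) = -43984/17599 - 99395784*(-265/(8 + 140 + 17755)) = -43984/17599 - 99395784/((-1/265*17903)) = -43984/17599 - 99395784/(-17903/265) = -43984/17599 - 99395784*(-265/17903) = -43984/17599 + 26339882760/17903 = 463554809247688/315074897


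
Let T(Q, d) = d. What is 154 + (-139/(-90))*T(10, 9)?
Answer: 1679/10 ≈ 167.90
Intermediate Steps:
154 + (-139/(-90))*T(10, 9) = 154 - 139/(-90)*9 = 154 - 139*(-1/90)*9 = 154 + (139/90)*9 = 154 + 139/10 = 1679/10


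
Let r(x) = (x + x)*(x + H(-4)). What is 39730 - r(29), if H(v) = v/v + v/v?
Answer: 37932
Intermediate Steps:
H(v) = 2 (H(v) = 1 + 1 = 2)
r(x) = 2*x*(2 + x) (r(x) = (x + x)*(x + 2) = (2*x)*(2 + x) = 2*x*(2 + x))
39730 - r(29) = 39730 - 2*29*(2 + 29) = 39730 - 2*29*31 = 39730 - 1*1798 = 39730 - 1798 = 37932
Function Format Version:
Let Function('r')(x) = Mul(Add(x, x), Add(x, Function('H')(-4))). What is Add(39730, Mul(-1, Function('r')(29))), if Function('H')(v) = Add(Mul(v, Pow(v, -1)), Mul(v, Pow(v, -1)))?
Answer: 37932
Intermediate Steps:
Function('H')(v) = 2 (Function('H')(v) = Add(1, 1) = 2)
Function('r')(x) = Mul(2, x, Add(2, x)) (Function('r')(x) = Mul(Add(x, x), Add(x, 2)) = Mul(Mul(2, x), Add(2, x)) = Mul(2, x, Add(2, x)))
Add(39730, Mul(-1, Function('r')(29))) = Add(39730, Mul(-1, Mul(2, 29, Add(2, 29)))) = Add(39730, Mul(-1, Mul(2, 29, 31))) = Add(39730, Mul(-1, 1798)) = Add(39730, -1798) = 37932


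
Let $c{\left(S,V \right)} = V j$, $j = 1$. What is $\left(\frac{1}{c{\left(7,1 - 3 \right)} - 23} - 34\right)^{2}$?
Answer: $\frac{724201}{625} \approx 1158.7$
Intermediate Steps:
$c{\left(S,V \right)} = V$ ($c{\left(S,V \right)} = V 1 = V$)
$\left(\frac{1}{c{\left(7,1 - 3 \right)} - 23} - 34\right)^{2} = \left(\frac{1}{\left(1 - 3\right) - 23} - 34\right)^{2} = \left(\frac{1}{-2 - 23} - 34\right)^{2} = \left(\frac{1}{-25} - 34\right)^{2} = \left(- \frac{1}{25} - 34\right)^{2} = \left(- \frac{851}{25}\right)^{2} = \frac{724201}{625}$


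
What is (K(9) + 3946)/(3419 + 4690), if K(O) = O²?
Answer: 4027/8109 ≈ 0.49661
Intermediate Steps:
(K(9) + 3946)/(3419 + 4690) = (9² + 3946)/(3419 + 4690) = (81 + 3946)/8109 = 4027*(1/8109) = 4027/8109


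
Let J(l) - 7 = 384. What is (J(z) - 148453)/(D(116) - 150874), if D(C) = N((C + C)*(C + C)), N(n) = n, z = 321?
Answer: 24677/16175 ≈ 1.5256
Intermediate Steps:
J(l) = 391 (J(l) = 7 + 384 = 391)
D(C) = 4*C² (D(C) = (C + C)*(C + C) = (2*C)*(2*C) = 4*C²)
(J(z) - 148453)/(D(116) - 150874) = (391 - 148453)/(4*116² - 150874) = -148062/(4*13456 - 150874) = -148062/(53824 - 150874) = -148062/(-97050) = -148062*(-1/97050) = 24677/16175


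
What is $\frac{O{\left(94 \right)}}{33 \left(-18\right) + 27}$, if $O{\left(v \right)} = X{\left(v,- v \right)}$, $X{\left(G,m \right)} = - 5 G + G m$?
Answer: $\frac{1034}{63} \approx 16.413$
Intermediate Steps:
$O{\left(v \right)} = v \left(-5 - v\right)$
$\frac{O{\left(94 \right)}}{33 \left(-18\right) + 27} = \frac{\left(-1\right) 94 \left(5 + 94\right)}{33 \left(-18\right) + 27} = \frac{\left(-1\right) 94 \cdot 99}{-594 + 27} = - \frac{9306}{-567} = \left(-9306\right) \left(- \frac{1}{567}\right) = \frac{1034}{63}$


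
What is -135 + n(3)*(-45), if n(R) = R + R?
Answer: -405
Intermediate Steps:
n(R) = 2*R
-135 + n(3)*(-45) = -135 + (2*3)*(-45) = -135 + 6*(-45) = -135 - 270 = -405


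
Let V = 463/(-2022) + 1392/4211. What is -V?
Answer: -864931/8514642 ≈ -0.10158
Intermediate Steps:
V = 864931/8514642 (V = 463*(-1/2022) + 1392*(1/4211) = -463/2022 + 1392/4211 = 864931/8514642 ≈ 0.10158)
-V = -1*864931/8514642 = -864931/8514642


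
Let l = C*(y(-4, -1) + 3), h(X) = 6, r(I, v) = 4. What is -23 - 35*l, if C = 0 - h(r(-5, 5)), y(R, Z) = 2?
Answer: 1027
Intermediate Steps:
C = -6 (C = 0 - 1*6 = 0 - 6 = -6)
l = -30 (l = -6*(2 + 3) = -6*5 = -30)
-23 - 35*l = -23 - 35*(-30) = -23 + 1050 = 1027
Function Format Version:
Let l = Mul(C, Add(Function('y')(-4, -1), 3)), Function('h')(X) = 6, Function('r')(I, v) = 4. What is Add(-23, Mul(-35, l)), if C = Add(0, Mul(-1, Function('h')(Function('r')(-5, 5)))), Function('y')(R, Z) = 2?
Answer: 1027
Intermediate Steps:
C = -6 (C = Add(0, Mul(-1, 6)) = Add(0, -6) = -6)
l = -30 (l = Mul(-6, Add(2, 3)) = Mul(-6, 5) = -30)
Add(-23, Mul(-35, l)) = Add(-23, Mul(-35, -30)) = Add(-23, 1050) = 1027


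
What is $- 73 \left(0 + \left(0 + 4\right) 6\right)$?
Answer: $-1752$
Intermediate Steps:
$- 73 \left(0 + \left(0 + 4\right) 6\right) = - 73 \left(0 + 4 \cdot 6\right) = - 73 \left(0 + 24\right) = \left(-73\right) 24 = -1752$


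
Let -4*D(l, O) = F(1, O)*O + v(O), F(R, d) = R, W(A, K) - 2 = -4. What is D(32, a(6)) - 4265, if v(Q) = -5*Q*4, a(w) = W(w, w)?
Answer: -8549/2 ≈ -4274.5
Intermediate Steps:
W(A, K) = -2 (W(A, K) = 2 - 4 = -2)
a(w) = -2
v(Q) = -20*Q
D(l, O) = 19*O/4 (D(l, O) = -(1*O - 20*O)/4 = -(O - 20*O)/4 = -(-19)*O/4 = 19*O/4)
D(32, a(6)) - 4265 = (19/4)*(-2) - 4265 = -19/2 - 4265 = -8549/2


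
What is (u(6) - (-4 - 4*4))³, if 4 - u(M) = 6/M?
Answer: 12167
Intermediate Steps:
u(M) = 4 - 6/M
(u(6) - (-4 - 4*4))³ = ((4 - 6/6) - (-4 - 4*4))³ = ((4 - 6*⅙) - (-4 - 16))³ = ((4 - 1) - 1*(-20))³ = (3 + 20)³ = 23³ = 12167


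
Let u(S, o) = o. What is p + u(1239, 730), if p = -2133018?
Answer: -2132288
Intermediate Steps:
p + u(1239, 730) = -2133018 + 730 = -2132288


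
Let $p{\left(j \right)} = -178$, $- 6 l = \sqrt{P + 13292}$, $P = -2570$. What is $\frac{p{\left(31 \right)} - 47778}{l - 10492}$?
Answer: $\frac{158890848}{34762663} - \frac{2524 \sqrt{10722}}{34762663} \approx 4.5632$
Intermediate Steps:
$l = - \frac{\sqrt{10722}}{6}$ ($l = - \frac{\sqrt{-2570 + 13292}}{6} = - \frac{\sqrt{10722}}{6} \approx -17.258$)
$\frac{p{\left(31 \right)} - 47778}{l - 10492} = \frac{-178 - 47778}{- \frac{\sqrt{10722}}{6} - 10492} = - \frac{47956}{-10492 - \frac{\sqrt{10722}}{6}}$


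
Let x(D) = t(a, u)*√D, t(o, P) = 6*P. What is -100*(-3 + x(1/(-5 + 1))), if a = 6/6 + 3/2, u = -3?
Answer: 300 + 900*I ≈ 300.0 + 900.0*I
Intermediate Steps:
a = 5/2 (a = 6*(⅙) + 3*(½) = 1 + 3/2 = 5/2 ≈ 2.5000)
x(D) = -18*√D (x(D) = (6*(-3))*√D = -18*√D)
-100*(-3 + x(1/(-5 + 1))) = -100*(-3 - 18*I/2) = -100*(-3 - 9*I) = 300 + 900*I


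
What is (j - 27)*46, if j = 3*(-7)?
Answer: -2208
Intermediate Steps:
j = -21
(j - 27)*46 = (-21 - 27)*46 = -48*46 = -2208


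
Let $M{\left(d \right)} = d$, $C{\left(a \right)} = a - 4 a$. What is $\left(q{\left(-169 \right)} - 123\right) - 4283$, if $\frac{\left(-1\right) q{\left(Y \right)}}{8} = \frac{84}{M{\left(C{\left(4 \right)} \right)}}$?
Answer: $-4350$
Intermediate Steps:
$C{\left(a \right)} = - 3 a$
$q{\left(Y \right)} = 56$ ($q{\left(Y \right)} = - 8 \frac{84}{\left(-3\right) 4} = - 8 \frac{84}{-12} = - 8 \cdot 84 \left(- \frac{1}{12}\right) = \left(-8\right) \left(-7\right) = 56$)
$\left(q{\left(-169 \right)} - 123\right) - 4283 = \left(56 - 123\right) - 4283 = -67 - 4283 = -4350$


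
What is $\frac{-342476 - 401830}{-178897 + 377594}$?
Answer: $- \frac{744306}{198697} \approx -3.7459$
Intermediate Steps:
$\frac{-342476 - 401830}{-178897 + 377594} = - \frac{744306}{198697}$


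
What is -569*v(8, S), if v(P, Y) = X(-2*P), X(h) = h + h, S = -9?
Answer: 18208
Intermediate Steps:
X(h) = 2*h
v(P, Y) = -4*P (v(P, Y) = 2*(-2*P) = -4*P)
-569*v(8, S) = -(-2276)*8 = -569*(-32) = 18208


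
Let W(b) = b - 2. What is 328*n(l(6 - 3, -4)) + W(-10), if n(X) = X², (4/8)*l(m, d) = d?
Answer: 20980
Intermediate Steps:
W(b) = -2 + b
l(m, d) = 2*d
328*n(l(6 - 3, -4)) + W(-10) = 328*(2*(-4))² + (-2 - 10) = 328*(-8)² - 12 = 328*64 - 12 = 20992 - 12 = 20980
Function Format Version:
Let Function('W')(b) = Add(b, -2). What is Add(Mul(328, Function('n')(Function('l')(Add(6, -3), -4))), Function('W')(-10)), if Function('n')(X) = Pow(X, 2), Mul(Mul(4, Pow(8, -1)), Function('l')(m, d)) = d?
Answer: 20980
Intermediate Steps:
Function('W')(b) = Add(-2, b)
Function('l')(m, d) = Mul(2, d)
Add(Mul(328, Function('n')(Function('l')(Add(6, -3), -4))), Function('W')(-10)) = Add(Mul(328, Pow(Mul(2, -4), 2)), Add(-2, -10)) = Add(Mul(328, Pow(-8, 2)), -12) = Add(Mul(328, 64), -12) = Add(20992, -12) = 20980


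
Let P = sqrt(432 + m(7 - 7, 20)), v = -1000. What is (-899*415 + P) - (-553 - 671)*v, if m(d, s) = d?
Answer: -1597085 + 12*sqrt(3) ≈ -1.5971e+6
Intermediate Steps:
P = 12*sqrt(3) (P = sqrt(432 + (7 - 7)) = sqrt(432 + 0) = sqrt(432) = 12*sqrt(3) ≈ 20.785)
(-899*415 + P) - (-553 - 671)*v = (-899*415 + 12*sqrt(3)) - (-553 - 671)*(-1000) = (-373085 + 12*sqrt(3)) - (-1224)*(-1000) = (-373085 + 12*sqrt(3)) - 1*1224000 = (-373085 + 12*sqrt(3)) - 1224000 = -1597085 + 12*sqrt(3)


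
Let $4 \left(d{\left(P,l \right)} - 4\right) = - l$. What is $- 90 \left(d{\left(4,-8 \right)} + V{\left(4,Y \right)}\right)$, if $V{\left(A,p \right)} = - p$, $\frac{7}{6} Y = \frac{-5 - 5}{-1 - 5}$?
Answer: $- \frac{2880}{7} \approx -411.43$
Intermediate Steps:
$d{\left(P,l \right)} = 4 - \frac{l}{4}$ ($d{\left(P,l \right)} = 4 + \frac{\left(-1\right) l}{4} = 4 - \frac{l}{4}$)
$Y = \frac{10}{7}$ ($Y = \frac{6 \frac{-5 - 5}{-1 - 5}}{7} = \frac{6 \left(- \frac{10}{-6}\right)}{7} = \frac{6 \left(\left(-10\right) \left(- \frac{1}{6}\right)\right)}{7} = \frac{6}{7} \cdot \frac{5}{3} = \frac{10}{7} \approx 1.4286$)
$- 90 \left(d{\left(4,-8 \right)} + V{\left(4,Y \right)}\right) = - 90 \left(\left(4 - -2\right) - \frac{10}{7}\right) = - 90 \left(\left(4 + 2\right) - \frac{10}{7}\right) = - 90 \left(6 - \frac{10}{7}\right) = \left(-90\right) \frac{32}{7} = - \frac{2880}{7}$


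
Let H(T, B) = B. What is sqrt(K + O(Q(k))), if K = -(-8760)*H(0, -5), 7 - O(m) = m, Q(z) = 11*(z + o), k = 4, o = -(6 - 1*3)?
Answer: 2*I*sqrt(10951) ≈ 209.29*I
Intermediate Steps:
o = -3 (o = -(6 - 3) = -1*3 = -3)
Q(z) = -33 + 11*z (Q(z) = 11*(z - 3) = 11*(-3 + z) = -33 + 11*z)
O(m) = 7 - m
K = -43800 (K = -(-8760)*(-5) = -292*150 = -43800)
sqrt(K + O(Q(k))) = sqrt(-43800 + (7 - (-33 + 11*4))) = sqrt(-43800 + (7 - (-33 + 44))) = sqrt(-43800 + (7 - 1*11)) = sqrt(-43800 + (7 - 11)) = sqrt(-43800 - 4) = sqrt(-43804) = 2*I*sqrt(10951)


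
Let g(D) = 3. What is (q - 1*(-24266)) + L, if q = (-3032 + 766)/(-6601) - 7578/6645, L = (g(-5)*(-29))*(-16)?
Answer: 375139479534/14621215 ≈ 25657.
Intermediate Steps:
L = 1392 (L = (3*(-29))*(-16) = -87*(-16) = 1392)
q = -11654936/14621215 (q = -2266*(-1/6601) - 7578*1/6645 = 2266/6601 - 2526/2215 = -11654936/14621215 ≈ -0.79712)
(q - 1*(-24266)) + L = (-11654936/14621215 - 1*(-24266)) + 1392 = (-11654936/14621215 + 24266) + 1392 = 354786748254/14621215 + 1392 = 375139479534/14621215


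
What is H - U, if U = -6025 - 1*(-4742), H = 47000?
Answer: 48283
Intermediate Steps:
U = -1283 (U = -6025 + 4742 = -1283)
H - U = 47000 - 1*(-1283) = 47000 + 1283 = 48283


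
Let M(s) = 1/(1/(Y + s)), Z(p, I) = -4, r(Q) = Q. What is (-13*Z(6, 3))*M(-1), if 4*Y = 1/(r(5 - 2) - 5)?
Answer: -117/2 ≈ -58.500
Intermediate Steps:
Y = -⅛ (Y = 1/(4*((5 - 2) - 5)) = 1/(4*(3 - 5)) = (¼)/(-2) = (¼)*(-½) = -⅛ ≈ -0.12500)
M(s) = -⅛ + s (M(s) = 1/(1/(-⅛ + s)) = -⅛ + s)
(-13*Z(6, 3))*M(-1) = (-13*(-4))*(-⅛ - 1) = 52*(-9/8) = -117/2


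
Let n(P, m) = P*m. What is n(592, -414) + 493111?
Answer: 248023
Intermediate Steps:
n(592, -414) + 493111 = 592*(-414) + 493111 = -245088 + 493111 = 248023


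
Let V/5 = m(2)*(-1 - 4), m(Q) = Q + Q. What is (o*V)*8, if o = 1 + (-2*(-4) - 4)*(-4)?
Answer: 12000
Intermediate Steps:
m(Q) = 2*Q
V = -100 (V = 5*((2*2)*(-1 - 4)) = 5*(4*(-5)) = 5*(-20) = -100)
o = -15 (o = 1 + (8 - 4)*(-4) = 1 + 4*(-4) = 1 - 16 = -15)
(o*V)*8 = -15*(-100)*8 = 1500*8 = 12000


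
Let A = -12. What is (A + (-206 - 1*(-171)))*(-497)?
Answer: 23359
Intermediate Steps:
(A + (-206 - 1*(-171)))*(-497) = (-12 + (-206 - 1*(-171)))*(-497) = (-12 + (-206 + 171))*(-497) = (-12 - 35)*(-497) = -47*(-497) = 23359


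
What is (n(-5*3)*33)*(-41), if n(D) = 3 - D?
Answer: -24354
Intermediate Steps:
(n(-5*3)*33)*(-41) = ((3 - (-5)*3)*33)*(-41) = ((3 - 1*(-15))*33)*(-41) = ((3 + 15)*33)*(-41) = (18*33)*(-41) = 594*(-41) = -24354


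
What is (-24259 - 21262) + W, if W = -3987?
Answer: -49508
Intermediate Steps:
(-24259 - 21262) + W = (-24259 - 21262) - 3987 = -45521 - 3987 = -49508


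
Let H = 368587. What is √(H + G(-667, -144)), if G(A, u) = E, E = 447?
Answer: √369034 ≈ 607.48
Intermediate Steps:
G(A, u) = 447
√(H + G(-667, -144)) = √(368587 + 447) = √369034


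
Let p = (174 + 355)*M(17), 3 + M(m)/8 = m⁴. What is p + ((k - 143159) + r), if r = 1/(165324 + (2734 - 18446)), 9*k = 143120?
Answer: 475749444300085/1346508 ≈ 3.5332e+8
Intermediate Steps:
k = 143120/9 (k = (⅑)*143120 = 143120/9 ≈ 15902.)
M(m) = -24 + 8*m⁴
r = 1/149612 (r = 1/(165324 - 15712) = 1/149612 ≈ 6.6840e-6)
p = 353448176 (p = (174 + 355)*(-24 + 8*17⁴) = 529*(-24 + 8*83521) = 529*(-24 + 668168) = 529*668144 = 353448176)
p + ((k - 143159) + r) = 353448176 + ((143120/9 - 143159) + 1/149612) = 353448176 + (-1145311/9 + 1/149612) = 353448176 - 171352269323/1346508 = 475749444300085/1346508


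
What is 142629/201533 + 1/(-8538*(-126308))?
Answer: 153813638905349/217336755140232 ≈ 0.70772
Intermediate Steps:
142629/201533 + 1/(-8538*(-126308)) = 142629*(1/201533) - 1/8538*(-1/126308) = 142629/201533 + 1/1078417704 = 153813638905349/217336755140232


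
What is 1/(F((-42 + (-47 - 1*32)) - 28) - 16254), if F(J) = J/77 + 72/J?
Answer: -11473/186509887 ≈ -6.1514e-5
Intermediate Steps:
F(J) = 72/J + J/77 (F(J) = J*(1/77) + 72/J = J/77 + 72/J = 72/J + J/77)
1/(F((-42 + (-47 - 1*32)) - 28) - 16254) = 1/((72/((-42 + (-47 - 1*32)) - 28) + ((-42 + (-47 - 1*32)) - 28)/77) - 16254) = 1/((72/((-42 + (-47 - 32)) - 28) + ((-42 + (-47 - 32)) - 28)/77) - 16254) = 1/((72/((-42 - 79) - 28) + ((-42 - 79) - 28)/77) - 16254) = 1/((72/(-121 - 28) + (-121 - 28)/77) - 16254) = 1/((72/(-149) + (1/77)*(-149)) - 16254) = 1/((72*(-1/149) - 149/77) - 16254) = 1/((-72/149 - 149/77) - 16254) = 1/(-27745/11473 - 16254) = 1/(-186509887/11473) = -11473/186509887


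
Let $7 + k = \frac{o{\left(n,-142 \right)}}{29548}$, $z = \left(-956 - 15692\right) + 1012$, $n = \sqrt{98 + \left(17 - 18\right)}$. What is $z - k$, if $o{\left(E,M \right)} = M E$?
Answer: $-15629 + \frac{71 \sqrt{97}}{14774} \approx -15629.0$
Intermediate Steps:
$n = \sqrt{97}$ ($n = \sqrt{98 - 1} = \sqrt{97} \approx 9.8489$)
$o{\left(E,M \right)} = E M$
$z = -15636$ ($z = -16648 + 1012 = -15636$)
$k = -7 - \frac{71 \sqrt{97}}{14774}$ ($k = -7 + \frac{\sqrt{97} \left(-142\right)}{29548} = -7 + - 142 \sqrt{97} \cdot \frac{1}{29548} = -7 - \frac{71 \sqrt{97}}{14774} \approx -7.0473$)
$z - k = -15636 - \left(-7 - \frac{71 \sqrt{97}}{14774}\right) = -15636 + \left(7 + \frac{71 \sqrt{97}}{14774}\right) = -15629 + \frac{71 \sqrt{97}}{14774}$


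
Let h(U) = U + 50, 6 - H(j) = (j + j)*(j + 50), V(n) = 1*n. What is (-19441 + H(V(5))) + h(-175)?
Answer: -20110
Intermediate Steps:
V(n) = n
H(j) = 6 - 2*j*(50 + j) (H(j) = 6 - (j + j)*(j + 50) = 6 - 2*j*(50 + j))
h(U) = 50 + U
(-19441 + H(V(5))) + h(-175) = (-19441 + (6 - 100*5 - 2*5**2)) + (50 - 175) = (-19441 + (6 - 500 - 2*25)) - 125 = (-19441 + (6 - 500 - 50)) - 125 = (-19441 - 544) - 125 = -19985 - 125 = -20110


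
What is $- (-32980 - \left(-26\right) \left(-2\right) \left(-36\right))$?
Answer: $31108$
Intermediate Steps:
$- (-32980 - \left(-26\right) \left(-2\right) \left(-36\right)) = - (-32980 - 52 \left(-36\right)) = - (-32980 - -1872) = - (-32980 + 1872) = \left(-1\right) \left(-31108\right) = 31108$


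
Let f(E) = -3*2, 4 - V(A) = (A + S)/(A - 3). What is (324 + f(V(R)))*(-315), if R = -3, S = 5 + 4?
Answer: -100170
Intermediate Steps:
S = 9
V(A) = 4 - (9 + A)/(-3 + A) (V(A) = 4 - (A + 9)/(A - 3) = 4 - (9 + A)/(-3 + A))
f(E) = -6
(324 + f(V(R)))*(-315) = (324 - 6)*(-315) = 318*(-315) = -100170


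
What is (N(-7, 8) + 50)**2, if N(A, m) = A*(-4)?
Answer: 6084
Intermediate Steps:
N(A, m) = -4*A
(N(-7, 8) + 50)**2 = (-4*(-7) + 50)**2 = (28 + 50)**2 = 78**2 = 6084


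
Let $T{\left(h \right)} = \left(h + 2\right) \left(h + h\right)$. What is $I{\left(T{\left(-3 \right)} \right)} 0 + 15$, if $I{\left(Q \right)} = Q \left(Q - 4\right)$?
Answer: $15$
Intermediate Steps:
$T{\left(h \right)} = 2 h \left(2 + h\right)$ ($T{\left(h \right)} = \left(2 + h\right) 2 h = 2 h \left(2 + h\right)$)
$I{\left(Q \right)} = Q \left(-4 + Q\right)$
$I{\left(T{\left(-3 \right)} \right)} 0 + 15 = 2 \left(-3\right) \left(2 - 3\right) \left(-4 + 2 \left(-3\right) \left(2 - 3\right)\right) 0 + 15 = 2 \left(-3\right) \left(-1\right) \left(-4 + 2 \left(-3\right) \left(-1\right)\right) 0 + 15 = 6 \left(-4 + 6\right) 0 + 15 = 6 \cdot 2 \cdot 0 + 15 = 12 \cdot 0 + 15 = 0 + 15 = 15$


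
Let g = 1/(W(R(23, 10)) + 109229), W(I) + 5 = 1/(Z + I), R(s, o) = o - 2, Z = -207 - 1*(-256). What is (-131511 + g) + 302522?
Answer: 1064674982516/6225769 ≈ 1.7101e+5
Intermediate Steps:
Z = 49 (Z = -207 + 256 = 49)
R(s, o) = -2 + o
W(I) = -5 + 1/(49 + I)
g = 57/6225769 (g = 1/((-244 - 5*(-2 + 10))/(49 + (-2 + 10)) + 109229) = 1/((-244 - 5*8)/(49 + 8) + 109229) = 1/((-244 - 40)/57 + 109229) = 1/((1/57)*(-284) + 109229) = 1/(-284/57 + 109229) = 1/(6225769/57) = 57/6225769 ≈ 9.1555e-6)
(-131511 + g) + 302522 = (-131511 + 57/6225769) + 302522 = -818757106902/6225769 + 302522 = 1064674982516/6225769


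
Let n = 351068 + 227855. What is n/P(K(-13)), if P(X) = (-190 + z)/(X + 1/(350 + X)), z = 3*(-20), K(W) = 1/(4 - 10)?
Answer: 1194318149/3148500 ≈ 379.33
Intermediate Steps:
K(W) = -1/6 (K(W) = 1/(-6) = -1/6)
n = 578923
z = -60
P(X) = -250/(X + 1/(350 + X)) (P(X) = (-190 - 60)/(X + 1/(350 + X)) = -250/(X + 1/(350 + X)))
n/P(K(-13)) = 578923/((250*(-350 - 1*(-1/6))/(1 + (-1/6)**2 + 350*(-1/6)))) = 578923/((250*(-350 + 1/6)/(1 + 1/36 - 175/3))) = 578923/((250*(-2099/6)/(-2063/36))) = 578923/((250*(-36/2063)*(-2099/6))) = 578923/(3148500/2063) = 578923*(2063/3148500) = 1194318149/3148500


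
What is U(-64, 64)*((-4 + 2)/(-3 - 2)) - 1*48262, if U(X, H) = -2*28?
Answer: -241422/5 ≈ -48284.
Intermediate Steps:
U(X, H) = -56
U(-64, 64)*((-4 + 2)/(-3 - 2)) - 1*48262 = -56*(-4 + 2)/(-3 - 2) - 1*48262 = -(-112)/(-5) - 48262 = -(-112)*(-1)/5 - 48262 = -56*⅖ - 48262 = -112/5 - 48262 = -241422/5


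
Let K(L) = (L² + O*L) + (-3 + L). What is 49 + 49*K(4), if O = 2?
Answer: 1274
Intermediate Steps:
K(L) = -3 + L² + 3*L (K(L) = (L² + 2*L) + (-3 + L) = -3 + L² + 3*L)
49 + 49*K(4) = 49 + 49*(-3 + 4² + 3*4) = 49 + 49*(-3 + 16 + 12) = 49 + 49*25 = 49 + 1225 = 1274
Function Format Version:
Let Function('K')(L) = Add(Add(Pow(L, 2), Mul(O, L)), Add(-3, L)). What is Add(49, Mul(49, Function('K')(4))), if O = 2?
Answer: 1274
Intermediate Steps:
Function('K')(L) = Add(-3, Pow(L, 2), Mul(3, L)) (Function('K')(L) = Add(Add(Pow(L, 2), Mul(2, L)), Add(-3, L)) = Add(-3, Pow(L, 2), Mul(3, L)))
Add(49, Mul(49, Function('K')(4))) = Add(49, Mul(49, Add(-3, Pow(4, 2), Mul(3, 4)))) = Add(49, Mul(49, Add(-3, 16, 12))) = Add(49, Mul(49, 25)) = Add(49, 1225) = 1274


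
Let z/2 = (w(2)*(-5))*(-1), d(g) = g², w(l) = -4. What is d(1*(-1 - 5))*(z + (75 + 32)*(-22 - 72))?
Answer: -363528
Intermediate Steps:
z = -40 (z = 2*(-4*(-5)*(-1)) = 2*(20*(-1)) = 2*(-20) = -40)
d(1*(-1 - 5))*(z + (75 + 32)*(-22 - 72)) = (1*(-1 - 5))²*(-40 + (75 + 32)*(-22 - 72)) = (1*(-6))²*(-40 + 107*(-94)) = (-6)²*(-40 - 10058) = 36*(-10098) = -363528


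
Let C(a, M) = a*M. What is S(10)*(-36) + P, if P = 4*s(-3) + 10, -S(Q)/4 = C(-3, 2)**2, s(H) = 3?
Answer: 5206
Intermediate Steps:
C(a, M) = M*a
S(Q) = -144 (S(Q) = -4*(2*(-3))**2 = -4*(-6)**2 = -4*36 = -144)
P = 22 (P = 4*3 + 10 = 12 + 10 = 22)
S(10)*(-36) + P = -144*(-36) + 22 = 5184 + 22 = 5206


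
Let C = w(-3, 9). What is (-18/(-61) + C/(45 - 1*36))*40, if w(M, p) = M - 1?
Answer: -3280/549 ≈ -5.9745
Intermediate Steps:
w(M, p) = -1 + M
C = -4 (C = -1 - 3 = -4)
(-18/(-61) + C/(45 - 1*36))*40 = (-18/(-61) - 4/(45 - 1*36))*40 = (-18*(-1/61) - 4/(45 - 36))*40 = (18/61 - 4/9)*40 = -82/549*40 = -3280/549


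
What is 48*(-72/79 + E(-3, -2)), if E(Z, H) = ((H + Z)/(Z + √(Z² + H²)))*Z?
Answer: 39204/79 + 180*√13 ≈ 1145.3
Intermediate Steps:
E(Z, H) = Z*(H + Z)/(Z + √(H² + Z²)) (E(Z, H) = ((H + Z)/(Z + √(H² + Z²)))*Z = Z*(H + Z)/(Z + √(H² + Z²)))
48*(-72/79 + E(-3, -2)) = 48*(-72/79 - 3*(-2 - 3)/(-3 + √((-2)² + (-3)²))) = 48*(-72*1/79 - 3*(-5)/(-3 + √(4 + 9))) = 48*(-72/79 - 3*(-5)/(-3 + √13)) = 48*(-72/79 + 15/(-3 + √13)) = -3456/79 + 720/(-3 + √13)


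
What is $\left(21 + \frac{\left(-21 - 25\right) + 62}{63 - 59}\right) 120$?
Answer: $3000$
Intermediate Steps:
$\left(21 + \frac{\left(-21 - 25\right) + 62}{63 - 59}\right) 120 = \left(21 + \frac{-46 + 62}{4}\right) 120 = \left(21 + 16 \cdot \frac{1}{4}\right) 120 = \left(21 + 4\right) 120 = 25 \cdot 120 = 3000$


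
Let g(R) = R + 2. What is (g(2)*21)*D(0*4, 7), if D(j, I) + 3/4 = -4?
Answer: -399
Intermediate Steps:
D(j, I) = -19/4 (D(j, I) = -¾ - 4 = -19/4)
g(R) = 2 + R
(g(2)*21)*D(0*4, 7) = ((2 + 2)*21)*(-19/4) = (4*21)*(-19/4) = 84*(-19/4) = -399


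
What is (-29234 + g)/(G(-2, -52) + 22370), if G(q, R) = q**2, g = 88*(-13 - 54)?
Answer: -5855/3729 ≈ -1.5701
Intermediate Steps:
g = -5896 (g = 88*(-67) = -5896)
(-29234 + g)/(G(-2, -52) + 22370) = (-29234 - 5896)/((-2)**2 + 22370) = -35130/(4 + 22370) = -35130/22374 = -35130*1/22374 = -5855/3729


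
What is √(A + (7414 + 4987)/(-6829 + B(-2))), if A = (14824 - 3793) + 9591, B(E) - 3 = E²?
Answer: √106628529314/2274 ≈ 143.60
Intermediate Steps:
B(E) = 3 + E²
A = 20622 (A = 11031 + 9591 = 20622)
√(A + (7414 + 4987)/(-6829 + B(-2))) = √(20622 + (7414 + 4987)/(-6829 + (3 + (-2)²))) = √(20622 + 12401/(-6829 + (3 + 4))) = √(20622 + 12401/(-6829 + 7)) = √(20622 + 12401/(-6822)) = √(20622 + 12401*(-1/6822)) = √(20622 - 12401/6822) = √(140670883/6822) = √106628529314/2274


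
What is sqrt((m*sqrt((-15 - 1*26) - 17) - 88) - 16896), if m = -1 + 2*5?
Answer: sqrt(-16984 + 9*I*sqrt(58)) ≈ 0.263 + 130.32*I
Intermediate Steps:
m = 9 (m = -1 + 10 = 9)
sqrt((m*sqrt((-15 - 1*26) - 17) - 88) - 16896) = sqrt((9*sqrt((-15 - 1*26) - 17) - 88) - 16896) = sqrt((9*sqrt((-15 - 26) - 17) - 88) - 16896) = sqrt((9*sqrt(-41 - 17) - 88) - 16896) = sqrt((9*sqrt(-58) - 88) - 16896) = sqrt((9*(I*sqrt(58)) - 88) - 16896) = sqrt((9*I*sqrt(58) - 88) - 16896) = sqrt((-88 + 9*I*sqrt(58)) - 16896) = sqrt(-16984 + 9*I*sqrt(58))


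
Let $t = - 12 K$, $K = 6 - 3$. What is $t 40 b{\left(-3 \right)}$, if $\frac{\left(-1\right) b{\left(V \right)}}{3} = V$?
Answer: $-12960$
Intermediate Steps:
$b{\left(V \right)} = - 3 V$
$K = 3$
$t = -36$ ($t = \left(-12\right) 3 = -36$)
$t 40 b{\left(-3 \right)} = \left(-36\right) 40 \left(\left(-3\right) \left(-3\right)\right) = \left(-1440\right) 9 = -12960$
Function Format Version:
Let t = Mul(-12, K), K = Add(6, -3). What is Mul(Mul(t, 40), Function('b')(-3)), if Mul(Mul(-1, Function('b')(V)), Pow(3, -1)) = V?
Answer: -12960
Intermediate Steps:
Function('b')(V) = Mul(-3, V)
K = 3
t = -36 (t = Mul(-12, 3) = -36)
Mul(Mul(t, 40), Function('b')(-3)) = Mul(Mul(-36, 40), Mul(-3, -3)) = Mul(-1440, 9) = -12960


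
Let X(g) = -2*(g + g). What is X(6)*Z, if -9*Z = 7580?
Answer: 60640/3 ≈ 20213.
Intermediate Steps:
Z = -7580/9 (Z = -⅑*7580 = -7580/9 ≈ -842.22)
X(g) = -4*g
X(6)*Z = -4*6*(-7580/9) = -24*(-7580/9) = 60640/3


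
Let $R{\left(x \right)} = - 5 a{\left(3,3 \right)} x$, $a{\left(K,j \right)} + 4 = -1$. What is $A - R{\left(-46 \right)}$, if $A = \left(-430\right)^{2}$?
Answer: $186050$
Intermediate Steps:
$A = 184900$
$a{\left(K,j \right)} = -5$ ($a{\left(K,j \right)} = -4 - 1 = -5$)
$R{\left(x \right)} = 25 x$ ($R{\left(x \right)} = \left(-5\right) \left(-5\right) x = 25 x$)
$A - R{\left(-46 \right)} = 184900 - 25 \left(-46\right) = 184900 - -1150 = 184900 + 1150 = 186050$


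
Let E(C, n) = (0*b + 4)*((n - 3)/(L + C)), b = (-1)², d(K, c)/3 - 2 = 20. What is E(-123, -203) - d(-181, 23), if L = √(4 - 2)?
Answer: -897030/15127 + 824*√2/15127 ≈ -59.223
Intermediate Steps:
d(K, c) = 66 (d(K, c) = 6 + 3*20 = 6 + 60 = 66)
L = √2 ≈ 1.4142
b = 1
E(C, n) = 4*(-3 + n)/(C + √2) (E(C, n) = (0*1 + 4)*((n - 3)/(√2 + C)) = (0 + 4)*((-3 + n)/(C + √2)) = 4*((-3 + n)/(C + √2)) = 4*(-3 + n)/(C + √2))
E(-123, -203) - d(-181, 23) = 4*(-3 - 203)/(-123 + √2) - 1*66 = 4*(-206)/(-123 + √2) - 66 = -824/(-123 + √2) - 66 = -66 - 824/(-123 + √2)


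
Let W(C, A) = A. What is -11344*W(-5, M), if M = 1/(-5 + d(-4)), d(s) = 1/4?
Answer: 45376/19 ≈ 2388.2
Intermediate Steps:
d(s) = 1/4 (d(s) = 1*(1/4) = 1/4)
M = -4/19 (M = 1/(-5 + 1/4) = 1/(-19/4) = -4/19 ≈ -0.21053)
-11344*W(-5, M) = -11344*(-4/19) = 45376/19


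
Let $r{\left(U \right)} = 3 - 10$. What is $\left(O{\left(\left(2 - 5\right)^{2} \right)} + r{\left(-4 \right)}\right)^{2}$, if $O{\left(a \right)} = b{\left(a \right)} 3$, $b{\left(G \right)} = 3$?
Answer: $4$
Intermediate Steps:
$r{\left(U \right)} = -7$ ($r{\left(U \right)} = 3 - 10 = -7$)
$O{\left(a \right)} = 9$ ($O{\left(a \right)} = 3 \cdot 3 = 9$)
$\left(O{\left(\left(2 - 5\right)^{2} \right)} + r{\left(-4 \right)}\right)^{2} = \left(9 - 7\right)^{2} = 2^{2} = 4$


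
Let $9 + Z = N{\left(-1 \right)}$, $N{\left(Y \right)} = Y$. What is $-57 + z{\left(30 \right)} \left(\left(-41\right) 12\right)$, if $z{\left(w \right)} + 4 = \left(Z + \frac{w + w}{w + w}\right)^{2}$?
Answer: $-37941$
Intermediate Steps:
$Z = -10$ ($Z = -9 - 1 = -10$)
$z{\left(w \right)} = 77$ ($z{\left(w \right)} = -4 + \left(-10 + \frac{w + w}{w + w}\right)^{2} = -4 + \left(-10 + \frac{2 w}{2 w}\right)^{2} = -4 + \left(-10 + 2 w \frac{1}{2 w}\right)^{2} = -4 + \left(-10 + 1\right)^{2} = -4 + \left(-9\right)^{2} = -4 + 81 = 77$)
$-57 + z{\left(30 \right)} \left(\left(-41\right) 12\right) = -57 + 77 \left(\left(-41\right) 12\right) = -57 + 77 \left(-492\right) = -57 - 37884 = -37941$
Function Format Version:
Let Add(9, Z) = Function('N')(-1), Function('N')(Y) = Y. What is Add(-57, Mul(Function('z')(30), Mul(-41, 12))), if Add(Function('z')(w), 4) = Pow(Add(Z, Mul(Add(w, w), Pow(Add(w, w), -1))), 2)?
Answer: -37941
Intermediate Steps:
Z = -10 (Z = Add(-9, -1) = -10)
Function('z')(w) = 77 (Function('z')(w) = Add(-4, Pow(Add(-10, Mul(Add(w, w), Pow(Add(w, w), -1))), 2)) = Add(-4, Pow(Add(-10, Mul(Mul(2, w), Pow(Mul(2, w), -1))), 2)) = Add(-4, Pow(Add(-10, Mul(Mul(2, w), Mul(Rational(1, 2), Pow(w, -1)))), 2)) = Add(-4, Pow(Add(-10, 1), 2)) = Add(-4, Pow(-9, 2)) = Add(-4, 81) = 77)
Add(-57, Mul(Function('z')(30), Mul(-41, 12))) = Add(-57, Mul(77, Mul(-41, 12))) = Add(-57, Mul(77, -492)) = Add(-57, -37884) = -37941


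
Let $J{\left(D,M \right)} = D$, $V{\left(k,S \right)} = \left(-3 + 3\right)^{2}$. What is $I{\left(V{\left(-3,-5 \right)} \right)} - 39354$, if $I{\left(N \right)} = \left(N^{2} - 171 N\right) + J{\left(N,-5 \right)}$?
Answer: $-39354$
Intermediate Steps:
$V{\left(k,S \right)} = 0$ ($V{\left(k,S \right)} = 0^{2} = 0$)
$I{\left(N \right)} = N^{2} - 170 N$ ($I{\left(N \right)} = \left(N^{2} - 171 N\right) + N = N^{2} - 170 N$)
$I{\left(V{\left(-3,-5 \right)} \right)} - 39354 = 0 \left(-170 + 0\right) - 39354 = 0 \left(-170\right) - 39354 = 0 - 39354 = -39354$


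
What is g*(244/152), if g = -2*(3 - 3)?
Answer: 0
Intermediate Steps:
g = 0 (g = -2*0 = 0)
g*(244/152) = 0*(244/152) = 0*(244*(1/152)) = 0*(61/38) = 0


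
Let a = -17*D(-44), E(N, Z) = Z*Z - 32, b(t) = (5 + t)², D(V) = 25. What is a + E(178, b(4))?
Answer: 6104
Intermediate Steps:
E(N, Z) = -32 + Z² (E(N, Z) = Z² - 32 = -32 + Z²)
a = -425 (a = -17*25 = -425)
a + E(178, b(4)) = -425 + (-32 + ((5 + 4)²)²) = -425 + (-32 + (9²)²) = -425 + (-32 + 81²) = -425 + (-32 + 6561) = -425 + 6529 = 6104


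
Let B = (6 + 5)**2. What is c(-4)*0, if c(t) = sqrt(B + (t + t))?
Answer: 0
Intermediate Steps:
B = 121 (B = 11**2 = 121)
c(t) = sqrt(121 + 2*t) (c(t) = sqrt(121 + (t + t)) = sqrt(121 + 2*t))
c(-4)*0 = sqrt(121 + 2*(-4))*0 = sqrt(121 - 8)*0 = sqrt(113)*0 = 0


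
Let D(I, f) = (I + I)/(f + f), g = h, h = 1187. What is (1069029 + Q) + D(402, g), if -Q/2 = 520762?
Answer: 32648837/1187 ≈ 27505.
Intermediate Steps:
g = 1187
Q = -1041524 (Q = -2*520762 = -1041524)
D(I, f) = I/f (D(I, f) = (2*I)/((2*f)) = (2*I)*(1/(2*f)) = I/f)
(1069029 + Q) + D(402, g) = (1069029 - 1041524) + 402/1187 = 27505 + 402*(1/1187) = 27505 + 402/1187 = 32648837/1187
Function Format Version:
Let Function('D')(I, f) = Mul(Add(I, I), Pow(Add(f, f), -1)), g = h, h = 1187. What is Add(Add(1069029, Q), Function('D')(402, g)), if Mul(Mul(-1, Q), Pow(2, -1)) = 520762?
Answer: Rational(32648837, 1187) ≈ 27505.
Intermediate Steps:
g = 1187
Q = -1041524 (Q = Mul(-2, 520762) = -1041524)
Function('D')(I, f) = Mul(I, Pow(f, -1)) (Function('D')(I, f) = Mul(Mul(2, I), Pow(Mul(2, f), -1)) = Mul(Mul(2, I), Mul(Rational(1, 2), Pow(f, -1))) = Mul(I, Pow(f, -1)))
Add(Add(1069029, Q), Function('D')(402, g)) = Add(Add(1069029, -1041524), Mul(402, Pow(1187, -1))) = Add(27505, Mul(402, Rational(1, 1187))) = Add(27505, Rational(402, 1187)) = Rational(32648837, 1187)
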